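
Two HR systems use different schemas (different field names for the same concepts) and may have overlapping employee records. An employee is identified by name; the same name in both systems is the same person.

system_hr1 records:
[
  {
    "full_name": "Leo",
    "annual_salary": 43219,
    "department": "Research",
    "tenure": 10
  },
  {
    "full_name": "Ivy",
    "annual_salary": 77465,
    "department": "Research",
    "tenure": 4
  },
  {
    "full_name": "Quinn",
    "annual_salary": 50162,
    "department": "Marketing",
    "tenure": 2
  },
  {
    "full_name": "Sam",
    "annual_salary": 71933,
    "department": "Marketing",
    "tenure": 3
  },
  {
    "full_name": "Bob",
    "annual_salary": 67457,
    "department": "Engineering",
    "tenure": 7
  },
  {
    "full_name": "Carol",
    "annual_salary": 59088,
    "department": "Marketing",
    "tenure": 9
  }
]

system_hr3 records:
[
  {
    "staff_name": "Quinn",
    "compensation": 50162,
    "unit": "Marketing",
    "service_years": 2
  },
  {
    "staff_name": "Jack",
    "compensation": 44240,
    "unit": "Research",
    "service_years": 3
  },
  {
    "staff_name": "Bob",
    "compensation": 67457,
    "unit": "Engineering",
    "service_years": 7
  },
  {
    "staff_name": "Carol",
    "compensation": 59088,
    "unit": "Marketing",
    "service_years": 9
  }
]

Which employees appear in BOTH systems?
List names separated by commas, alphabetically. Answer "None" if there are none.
Bob, Carol, Quinn

Schema mapping: "full_name" (system_hr1) = "staff_name" (system_hr3) = employee name

Names in system_hr1: ['Bob', 'Carol', 'Ivy', 'Leo', 'Quinn', 'Sam']
Names in system_hr3: ['Bob', 'Carol', 'Jack', 'Quinn']

Intersection: ['Bob', 'Carol', 'Quinn']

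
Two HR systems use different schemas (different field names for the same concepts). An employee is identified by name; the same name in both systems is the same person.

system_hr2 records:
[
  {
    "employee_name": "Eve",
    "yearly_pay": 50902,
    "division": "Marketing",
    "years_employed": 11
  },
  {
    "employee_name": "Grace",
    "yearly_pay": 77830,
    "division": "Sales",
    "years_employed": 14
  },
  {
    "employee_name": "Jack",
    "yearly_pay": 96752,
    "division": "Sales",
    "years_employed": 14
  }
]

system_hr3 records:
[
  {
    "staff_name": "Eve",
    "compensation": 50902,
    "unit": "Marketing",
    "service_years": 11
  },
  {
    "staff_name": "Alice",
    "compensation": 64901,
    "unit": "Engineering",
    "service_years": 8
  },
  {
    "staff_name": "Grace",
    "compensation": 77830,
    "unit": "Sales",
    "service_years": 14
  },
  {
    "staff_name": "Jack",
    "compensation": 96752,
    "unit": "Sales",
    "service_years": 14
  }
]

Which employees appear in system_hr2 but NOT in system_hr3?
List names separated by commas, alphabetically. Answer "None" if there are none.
None

Schema mapping: "employee_name" (system_hr2) = "staff_name" (system_hr3) = employee name

Names in system_hr2: ['Eve', 'Grace', 'Jack']
Names in system_hr3: ['Alice', 'Eve', 'Grace', 'Jack']

In system_hr2 but not system_hr3: None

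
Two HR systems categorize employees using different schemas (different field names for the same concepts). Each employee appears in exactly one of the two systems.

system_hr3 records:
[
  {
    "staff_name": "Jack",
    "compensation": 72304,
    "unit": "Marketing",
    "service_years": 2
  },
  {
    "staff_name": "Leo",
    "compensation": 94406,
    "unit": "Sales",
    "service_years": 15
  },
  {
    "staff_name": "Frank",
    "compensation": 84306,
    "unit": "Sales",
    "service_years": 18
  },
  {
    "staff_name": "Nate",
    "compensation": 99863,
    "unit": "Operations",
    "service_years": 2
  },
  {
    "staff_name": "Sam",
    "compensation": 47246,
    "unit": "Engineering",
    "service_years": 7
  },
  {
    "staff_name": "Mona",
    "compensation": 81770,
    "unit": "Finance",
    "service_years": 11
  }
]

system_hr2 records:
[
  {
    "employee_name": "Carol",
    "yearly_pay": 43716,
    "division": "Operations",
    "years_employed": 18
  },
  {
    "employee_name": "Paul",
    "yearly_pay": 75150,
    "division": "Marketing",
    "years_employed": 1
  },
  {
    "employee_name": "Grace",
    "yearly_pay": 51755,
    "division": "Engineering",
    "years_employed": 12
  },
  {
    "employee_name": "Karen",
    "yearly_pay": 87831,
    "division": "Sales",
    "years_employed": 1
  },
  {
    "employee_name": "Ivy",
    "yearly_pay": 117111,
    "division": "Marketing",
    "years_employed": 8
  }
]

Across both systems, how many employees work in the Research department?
0

Schema mapping: "unit" (system_hr3) = "division" (system_hr2) = department

Research employees in system_hr3: 0
Research employees in system_hr2: 0

Total in Research: 0 + 0 = 0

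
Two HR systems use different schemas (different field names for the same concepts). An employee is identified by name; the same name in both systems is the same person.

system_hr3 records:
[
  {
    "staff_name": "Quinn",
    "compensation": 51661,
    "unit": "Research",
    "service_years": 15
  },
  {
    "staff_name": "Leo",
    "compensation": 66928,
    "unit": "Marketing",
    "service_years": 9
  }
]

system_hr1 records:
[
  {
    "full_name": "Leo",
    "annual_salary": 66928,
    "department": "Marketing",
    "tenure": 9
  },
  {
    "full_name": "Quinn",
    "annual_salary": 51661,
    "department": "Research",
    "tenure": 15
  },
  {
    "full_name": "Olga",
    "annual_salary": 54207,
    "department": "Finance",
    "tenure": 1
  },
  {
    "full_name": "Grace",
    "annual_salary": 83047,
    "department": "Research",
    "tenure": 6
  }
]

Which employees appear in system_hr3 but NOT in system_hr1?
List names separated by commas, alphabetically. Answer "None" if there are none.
None

Schema mapping: "staff_name" (system_hr3) = "full_name" (system_hr1) = employee name

Names in system_hr3: ['Leo', 'Quinn']
Names in system_hr1: ['Grace', 'Leo', 'Olga', 'Quinn']

In system_hr3 but not system_hr1: None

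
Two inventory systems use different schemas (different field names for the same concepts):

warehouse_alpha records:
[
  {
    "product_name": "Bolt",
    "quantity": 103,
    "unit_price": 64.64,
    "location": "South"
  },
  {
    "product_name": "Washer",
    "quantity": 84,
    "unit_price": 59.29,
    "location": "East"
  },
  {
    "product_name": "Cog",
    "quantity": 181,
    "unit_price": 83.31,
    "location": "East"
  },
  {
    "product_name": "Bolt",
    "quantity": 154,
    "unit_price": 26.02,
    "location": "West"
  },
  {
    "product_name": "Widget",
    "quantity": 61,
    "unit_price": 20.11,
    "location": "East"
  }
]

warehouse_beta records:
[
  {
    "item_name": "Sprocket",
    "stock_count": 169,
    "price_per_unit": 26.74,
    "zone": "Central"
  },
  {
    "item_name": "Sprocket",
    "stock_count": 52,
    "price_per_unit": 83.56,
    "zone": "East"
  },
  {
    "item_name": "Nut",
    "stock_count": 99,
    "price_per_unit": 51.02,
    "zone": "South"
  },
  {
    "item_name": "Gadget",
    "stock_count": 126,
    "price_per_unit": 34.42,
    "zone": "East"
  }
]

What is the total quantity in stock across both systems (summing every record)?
1029

To reconcile these schemas, identify the field holding the quantity in stock in each system:
1. In warehouse_alpha it is "quantity"
2. In warehouse_beta it is "stock_count"

From warehouse_alpha: 103 + 84 + 181 + 154 + 61 = 583
From warehouse_beta: 169 + 52 + 99 + 126 = 446

Total: 583 + 446 = 1029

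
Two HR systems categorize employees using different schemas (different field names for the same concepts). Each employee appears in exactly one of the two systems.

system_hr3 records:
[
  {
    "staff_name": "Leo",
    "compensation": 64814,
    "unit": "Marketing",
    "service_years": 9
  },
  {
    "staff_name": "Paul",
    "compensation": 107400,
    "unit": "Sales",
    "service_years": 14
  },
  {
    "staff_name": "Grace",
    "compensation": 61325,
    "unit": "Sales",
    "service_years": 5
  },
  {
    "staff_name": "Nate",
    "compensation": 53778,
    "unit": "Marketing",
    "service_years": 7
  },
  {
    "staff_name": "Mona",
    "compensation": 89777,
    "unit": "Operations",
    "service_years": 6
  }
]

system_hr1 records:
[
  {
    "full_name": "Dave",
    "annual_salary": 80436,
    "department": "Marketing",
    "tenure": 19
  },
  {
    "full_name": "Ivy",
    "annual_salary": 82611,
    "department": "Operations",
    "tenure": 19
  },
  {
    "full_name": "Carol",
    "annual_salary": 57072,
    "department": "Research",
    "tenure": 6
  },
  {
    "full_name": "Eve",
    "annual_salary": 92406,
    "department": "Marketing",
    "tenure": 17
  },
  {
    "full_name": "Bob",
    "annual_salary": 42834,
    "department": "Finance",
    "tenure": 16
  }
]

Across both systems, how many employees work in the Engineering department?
0

Schema mapping: "unit" (system_hr3) = "department" (system_hr1) = department

Engineering employees in system_hr3: 0
Engineering employees in system_hr1: 0

Total in Engineering: 0 + 0 = 0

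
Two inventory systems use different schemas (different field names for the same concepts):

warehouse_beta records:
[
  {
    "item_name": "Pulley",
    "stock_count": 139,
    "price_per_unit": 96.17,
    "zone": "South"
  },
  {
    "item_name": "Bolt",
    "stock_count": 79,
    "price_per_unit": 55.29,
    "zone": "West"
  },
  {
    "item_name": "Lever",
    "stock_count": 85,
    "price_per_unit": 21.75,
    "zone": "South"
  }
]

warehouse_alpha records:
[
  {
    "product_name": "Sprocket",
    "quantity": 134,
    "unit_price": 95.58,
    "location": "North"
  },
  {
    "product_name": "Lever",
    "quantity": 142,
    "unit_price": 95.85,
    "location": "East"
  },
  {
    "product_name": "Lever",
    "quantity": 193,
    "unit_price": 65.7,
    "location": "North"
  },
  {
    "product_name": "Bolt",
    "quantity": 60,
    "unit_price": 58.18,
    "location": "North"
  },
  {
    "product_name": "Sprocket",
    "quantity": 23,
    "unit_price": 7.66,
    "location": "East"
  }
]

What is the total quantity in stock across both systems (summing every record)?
855

To reconcile these schemas, identify the field holding the quantity in stock in each system:
1. In warehouse_beta it is "stock_count"
2. In warehouse_alpha it is "quantity"

From warehouse_beta: 139 + 79 + 85 = 303
From warehouse_alpha: 134 + 142 + 193 + 60 + 23 = 552

Total: 303 + 552 = 855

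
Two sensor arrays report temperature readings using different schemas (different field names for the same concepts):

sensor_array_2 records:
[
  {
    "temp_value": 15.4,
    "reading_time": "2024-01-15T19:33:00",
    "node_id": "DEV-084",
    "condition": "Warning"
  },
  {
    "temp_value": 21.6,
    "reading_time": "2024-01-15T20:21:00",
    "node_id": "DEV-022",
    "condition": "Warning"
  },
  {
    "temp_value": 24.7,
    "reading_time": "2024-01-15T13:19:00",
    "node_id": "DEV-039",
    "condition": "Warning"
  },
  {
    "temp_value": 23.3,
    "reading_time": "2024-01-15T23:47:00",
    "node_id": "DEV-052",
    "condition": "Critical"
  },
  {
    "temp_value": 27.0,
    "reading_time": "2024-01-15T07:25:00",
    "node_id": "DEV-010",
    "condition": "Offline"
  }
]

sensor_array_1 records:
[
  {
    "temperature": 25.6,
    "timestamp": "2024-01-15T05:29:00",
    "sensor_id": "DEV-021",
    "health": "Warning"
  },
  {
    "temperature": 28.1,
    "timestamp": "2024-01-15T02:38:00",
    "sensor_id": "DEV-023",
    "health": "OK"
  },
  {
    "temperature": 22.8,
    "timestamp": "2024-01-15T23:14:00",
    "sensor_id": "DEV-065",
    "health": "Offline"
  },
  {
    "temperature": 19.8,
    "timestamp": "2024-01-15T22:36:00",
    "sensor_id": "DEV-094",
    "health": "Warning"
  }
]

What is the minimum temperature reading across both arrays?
15.4

Schema mapping: "temp_value" (sensor_array_2) = "temperature" (sensor_array_1) = temperature reading

Minimum in sensor_array_2: 15.4
Minimum in sensor_array_1: 19.8

Overall minimum: min(15.4, 19.8) = 15.4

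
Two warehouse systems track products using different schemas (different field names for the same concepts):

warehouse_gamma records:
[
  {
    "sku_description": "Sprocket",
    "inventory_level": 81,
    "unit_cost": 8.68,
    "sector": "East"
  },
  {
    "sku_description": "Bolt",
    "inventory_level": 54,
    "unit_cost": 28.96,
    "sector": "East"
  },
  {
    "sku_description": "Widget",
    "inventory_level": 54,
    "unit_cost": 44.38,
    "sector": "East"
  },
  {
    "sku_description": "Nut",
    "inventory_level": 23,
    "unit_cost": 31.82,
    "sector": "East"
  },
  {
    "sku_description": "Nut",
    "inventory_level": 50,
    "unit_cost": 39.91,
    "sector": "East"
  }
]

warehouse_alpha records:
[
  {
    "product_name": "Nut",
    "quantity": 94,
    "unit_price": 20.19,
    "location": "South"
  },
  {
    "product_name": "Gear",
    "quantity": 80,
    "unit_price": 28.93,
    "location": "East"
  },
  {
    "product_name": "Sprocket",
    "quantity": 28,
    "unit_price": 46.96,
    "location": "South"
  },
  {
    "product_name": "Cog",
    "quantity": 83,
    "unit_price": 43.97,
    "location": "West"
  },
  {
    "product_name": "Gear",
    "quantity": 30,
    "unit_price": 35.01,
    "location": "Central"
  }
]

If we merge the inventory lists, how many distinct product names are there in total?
6

Schema mapping: "sku_description" (warehouse_gamma) = "product_name" (warehouse_alpha) = product name

Products in warehouse_gamma: ['Bolt', 'Nut', 'Sprocket', 'Widget']
Products in warehouse_alpha: ['Cog', 'Gear', 'Nut', 'Sprocket']

Union (unique products): ['Bolt', 'Cog', 'Gear', 'Nut', 'Sprocket', 'Widget']
Count: 6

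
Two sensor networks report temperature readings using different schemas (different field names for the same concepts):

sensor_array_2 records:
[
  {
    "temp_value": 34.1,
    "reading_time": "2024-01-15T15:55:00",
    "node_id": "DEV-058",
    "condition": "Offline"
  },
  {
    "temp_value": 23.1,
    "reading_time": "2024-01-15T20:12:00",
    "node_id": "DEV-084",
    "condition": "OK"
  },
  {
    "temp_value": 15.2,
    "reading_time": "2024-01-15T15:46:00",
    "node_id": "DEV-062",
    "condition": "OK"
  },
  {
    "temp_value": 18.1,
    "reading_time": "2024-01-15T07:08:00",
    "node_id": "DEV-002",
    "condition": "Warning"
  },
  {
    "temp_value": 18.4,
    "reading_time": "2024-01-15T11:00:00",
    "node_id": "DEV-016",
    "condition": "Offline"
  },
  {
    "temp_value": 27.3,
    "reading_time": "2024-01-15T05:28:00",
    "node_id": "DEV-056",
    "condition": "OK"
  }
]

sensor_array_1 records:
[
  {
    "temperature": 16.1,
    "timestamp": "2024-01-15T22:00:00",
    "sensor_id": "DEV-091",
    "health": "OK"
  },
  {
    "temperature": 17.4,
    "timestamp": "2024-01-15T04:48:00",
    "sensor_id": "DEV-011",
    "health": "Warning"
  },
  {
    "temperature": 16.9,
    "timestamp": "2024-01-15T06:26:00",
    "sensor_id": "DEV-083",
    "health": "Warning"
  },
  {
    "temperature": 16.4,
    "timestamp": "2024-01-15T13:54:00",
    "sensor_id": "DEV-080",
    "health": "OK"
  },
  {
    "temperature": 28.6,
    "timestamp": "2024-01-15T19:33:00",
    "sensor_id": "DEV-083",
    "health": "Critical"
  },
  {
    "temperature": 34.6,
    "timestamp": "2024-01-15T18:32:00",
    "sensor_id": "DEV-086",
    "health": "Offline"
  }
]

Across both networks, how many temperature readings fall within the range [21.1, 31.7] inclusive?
3

Schema mapping: "temp_value" (sensor_array_2) = "temperature" (sensor_array_1) = temperature

Readings in [21.1, 31.7] from sensor_array_2: 2
Readings in [21.1, 31.7] from sensor_array_1: 1

Total count: 2 + 1 = 3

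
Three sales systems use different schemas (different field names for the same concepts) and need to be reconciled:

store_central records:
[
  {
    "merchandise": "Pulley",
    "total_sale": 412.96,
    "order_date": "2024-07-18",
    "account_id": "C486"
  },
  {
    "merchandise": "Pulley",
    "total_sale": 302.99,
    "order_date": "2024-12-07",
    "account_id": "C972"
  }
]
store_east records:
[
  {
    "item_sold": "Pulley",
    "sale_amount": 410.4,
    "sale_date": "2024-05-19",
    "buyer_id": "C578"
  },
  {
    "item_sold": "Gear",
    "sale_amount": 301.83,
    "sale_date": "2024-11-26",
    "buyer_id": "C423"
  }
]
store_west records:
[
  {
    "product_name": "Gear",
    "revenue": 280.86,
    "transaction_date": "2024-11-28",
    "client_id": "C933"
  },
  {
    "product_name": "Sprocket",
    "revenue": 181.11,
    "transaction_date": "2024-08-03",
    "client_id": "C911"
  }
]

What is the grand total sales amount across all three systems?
1890.15

Schema reconciliation - all amount fields map to sale amount:

store_central (total_sale): 715.95
store_east (sale_amount): 712.23
store_west (revenue): 461.97

Grand total: 1890.15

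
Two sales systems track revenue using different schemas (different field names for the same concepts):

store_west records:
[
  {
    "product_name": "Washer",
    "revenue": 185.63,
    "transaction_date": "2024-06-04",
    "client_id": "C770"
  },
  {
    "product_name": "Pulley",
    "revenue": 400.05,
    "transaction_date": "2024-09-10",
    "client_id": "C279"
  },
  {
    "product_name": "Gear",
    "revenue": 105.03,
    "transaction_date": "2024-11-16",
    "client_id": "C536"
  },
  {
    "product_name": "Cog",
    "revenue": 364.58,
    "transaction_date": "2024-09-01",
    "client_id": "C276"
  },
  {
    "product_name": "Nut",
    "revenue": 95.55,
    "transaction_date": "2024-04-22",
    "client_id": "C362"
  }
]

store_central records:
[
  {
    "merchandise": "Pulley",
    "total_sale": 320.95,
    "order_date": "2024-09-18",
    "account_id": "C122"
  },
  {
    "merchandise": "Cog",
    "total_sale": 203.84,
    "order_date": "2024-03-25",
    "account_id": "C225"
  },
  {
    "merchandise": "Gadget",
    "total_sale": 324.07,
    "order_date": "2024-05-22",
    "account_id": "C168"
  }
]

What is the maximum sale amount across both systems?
400.05

Reconcile: "revenue" (store_west) = "total_sale" (store_central) = sale amount

Maximum in store_west: 400.05
Maximum in store_central: 324.07

Overall maximum: max(400.05, 324.07) = 400.05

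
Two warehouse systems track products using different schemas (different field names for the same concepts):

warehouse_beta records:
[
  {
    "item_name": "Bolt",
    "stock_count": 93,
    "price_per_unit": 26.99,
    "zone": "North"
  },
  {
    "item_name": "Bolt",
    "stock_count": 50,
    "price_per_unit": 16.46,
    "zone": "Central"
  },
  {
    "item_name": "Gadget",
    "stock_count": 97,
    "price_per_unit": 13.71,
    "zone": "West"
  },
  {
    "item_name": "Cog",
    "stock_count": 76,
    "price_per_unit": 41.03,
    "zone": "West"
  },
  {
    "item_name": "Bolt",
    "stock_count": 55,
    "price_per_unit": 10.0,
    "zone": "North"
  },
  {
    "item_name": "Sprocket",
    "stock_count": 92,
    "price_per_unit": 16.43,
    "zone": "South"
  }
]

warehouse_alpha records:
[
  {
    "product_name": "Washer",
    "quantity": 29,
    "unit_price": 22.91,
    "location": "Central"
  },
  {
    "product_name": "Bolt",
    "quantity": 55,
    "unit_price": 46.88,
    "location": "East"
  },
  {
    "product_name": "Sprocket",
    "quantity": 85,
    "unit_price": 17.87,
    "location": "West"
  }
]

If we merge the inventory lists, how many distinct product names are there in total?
5

Schema mapping: "item_name" (warehouse_beta) = "product_name" (warehouse_alpha) = product name

Products in warehouse_beta: ['Bolt', 'Cog', 'Gadget', 'Sprocket']
Products in warehouse_alpha: ['Bolt', 'Sprocket', 'Washer']

Union (unique products): ['Bolt', 'Cog', 'Gadget', 'Sprocket', 'Washer']
Count: 5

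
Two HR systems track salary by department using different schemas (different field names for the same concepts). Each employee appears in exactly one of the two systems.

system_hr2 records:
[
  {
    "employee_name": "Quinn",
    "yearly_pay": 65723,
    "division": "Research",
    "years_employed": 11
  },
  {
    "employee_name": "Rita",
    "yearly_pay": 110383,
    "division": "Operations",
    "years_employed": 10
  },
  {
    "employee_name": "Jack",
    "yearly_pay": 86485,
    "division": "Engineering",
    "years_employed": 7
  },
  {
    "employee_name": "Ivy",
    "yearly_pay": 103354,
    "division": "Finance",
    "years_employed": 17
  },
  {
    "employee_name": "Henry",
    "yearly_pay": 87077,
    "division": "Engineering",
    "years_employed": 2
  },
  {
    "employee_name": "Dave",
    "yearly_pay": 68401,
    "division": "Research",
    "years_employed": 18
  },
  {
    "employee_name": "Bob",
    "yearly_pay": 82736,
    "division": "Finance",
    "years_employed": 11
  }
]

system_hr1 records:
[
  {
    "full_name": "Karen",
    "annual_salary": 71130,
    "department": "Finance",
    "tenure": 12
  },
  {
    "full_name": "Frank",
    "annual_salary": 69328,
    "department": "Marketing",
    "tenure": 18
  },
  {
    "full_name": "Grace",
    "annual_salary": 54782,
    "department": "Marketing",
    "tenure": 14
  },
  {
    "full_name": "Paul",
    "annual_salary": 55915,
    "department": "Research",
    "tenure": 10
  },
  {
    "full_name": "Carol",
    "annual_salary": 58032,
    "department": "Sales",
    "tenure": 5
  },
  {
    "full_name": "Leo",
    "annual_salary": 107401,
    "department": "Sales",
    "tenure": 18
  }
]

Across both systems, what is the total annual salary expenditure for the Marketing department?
124110

Schema mappings:
- "division" (system_hr2) = "department" (system_hr1) = department
- "yearly_pay" (system_hr2) = "annual_salary" (system_hr1) = salary

Marketing salaries from system_hr2: 0
Marketing salaries from system_hr1: 124110

Total: 0 + 124110 = 124110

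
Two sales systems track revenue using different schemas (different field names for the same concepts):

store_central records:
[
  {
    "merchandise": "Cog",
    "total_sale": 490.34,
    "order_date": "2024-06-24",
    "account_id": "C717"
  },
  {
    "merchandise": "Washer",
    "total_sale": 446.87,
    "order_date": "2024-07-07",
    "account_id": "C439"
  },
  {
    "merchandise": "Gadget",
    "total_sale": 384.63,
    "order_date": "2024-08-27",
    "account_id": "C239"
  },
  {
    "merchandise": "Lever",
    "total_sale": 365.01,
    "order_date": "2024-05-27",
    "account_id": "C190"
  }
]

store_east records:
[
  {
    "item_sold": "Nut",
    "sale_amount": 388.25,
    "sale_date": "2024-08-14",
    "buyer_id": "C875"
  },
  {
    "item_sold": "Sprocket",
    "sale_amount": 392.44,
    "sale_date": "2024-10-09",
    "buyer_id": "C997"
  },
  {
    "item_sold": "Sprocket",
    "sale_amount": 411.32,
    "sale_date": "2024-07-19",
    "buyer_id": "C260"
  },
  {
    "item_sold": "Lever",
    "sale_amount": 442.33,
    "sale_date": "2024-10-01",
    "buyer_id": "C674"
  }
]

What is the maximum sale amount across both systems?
490.34

Reconcile: "total_sale" (store_central) = "sale_amount" (store_east) = sale amount

Maximum in store_central: 490.34
Maximum in store_east: 442.33

Overall maximum: max(490.34, 442.33) = 490.34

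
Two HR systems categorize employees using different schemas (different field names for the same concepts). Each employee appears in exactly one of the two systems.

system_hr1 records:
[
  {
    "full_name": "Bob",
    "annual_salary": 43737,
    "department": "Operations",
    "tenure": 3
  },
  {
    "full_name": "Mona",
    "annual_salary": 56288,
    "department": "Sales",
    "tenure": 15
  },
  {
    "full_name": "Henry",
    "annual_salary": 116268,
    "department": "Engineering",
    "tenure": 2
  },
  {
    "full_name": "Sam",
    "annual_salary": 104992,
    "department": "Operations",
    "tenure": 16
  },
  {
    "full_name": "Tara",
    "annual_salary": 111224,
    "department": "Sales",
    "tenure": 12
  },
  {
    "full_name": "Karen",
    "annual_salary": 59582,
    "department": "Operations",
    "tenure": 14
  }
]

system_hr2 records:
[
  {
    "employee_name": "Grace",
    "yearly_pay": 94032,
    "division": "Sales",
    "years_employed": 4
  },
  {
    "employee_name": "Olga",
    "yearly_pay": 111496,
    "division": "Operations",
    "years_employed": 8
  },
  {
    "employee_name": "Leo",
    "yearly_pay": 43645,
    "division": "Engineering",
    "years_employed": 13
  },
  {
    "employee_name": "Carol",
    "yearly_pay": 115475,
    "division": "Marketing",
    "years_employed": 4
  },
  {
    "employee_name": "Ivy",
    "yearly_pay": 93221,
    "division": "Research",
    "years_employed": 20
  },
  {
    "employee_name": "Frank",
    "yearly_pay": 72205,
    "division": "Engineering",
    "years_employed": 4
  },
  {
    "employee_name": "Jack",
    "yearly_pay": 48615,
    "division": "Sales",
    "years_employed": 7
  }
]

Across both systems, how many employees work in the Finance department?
0

Schema mapping: "department" (system_hr1) = "division" (system_hr2) = department

Finance employees in system_hr1: 0
Finance employees in system_hr2: 0

Total in Finance: 0 + 0 = 0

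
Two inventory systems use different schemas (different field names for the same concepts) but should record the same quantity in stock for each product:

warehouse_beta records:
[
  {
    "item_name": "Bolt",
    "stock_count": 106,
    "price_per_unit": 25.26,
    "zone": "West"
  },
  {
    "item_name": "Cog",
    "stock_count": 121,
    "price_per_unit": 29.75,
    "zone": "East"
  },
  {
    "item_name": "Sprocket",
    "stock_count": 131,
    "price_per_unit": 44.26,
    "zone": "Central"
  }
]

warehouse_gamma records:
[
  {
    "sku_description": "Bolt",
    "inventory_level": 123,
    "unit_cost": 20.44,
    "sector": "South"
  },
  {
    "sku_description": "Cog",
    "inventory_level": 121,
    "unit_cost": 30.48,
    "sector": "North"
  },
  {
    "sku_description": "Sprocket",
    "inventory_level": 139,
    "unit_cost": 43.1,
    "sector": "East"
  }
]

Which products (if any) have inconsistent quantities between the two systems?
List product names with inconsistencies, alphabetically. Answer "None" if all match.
Bolt, Sprocket

Schema mappings:
- "item_name" (warehouse_beta) = "sku_description" (warehouse_gamma) = product name
- "stock_count" (warehouse_beta) = "inventory_level" (warehouse_gamma) = quantity

Comparison:
  Bolt: 106 vs 123 - MISMATCH
  Cog: 121 vs 121 - MATCH
  Sprocket: 131 vs 139 - MISMATCH

Products with inconsistencies: Bolt, Sprocket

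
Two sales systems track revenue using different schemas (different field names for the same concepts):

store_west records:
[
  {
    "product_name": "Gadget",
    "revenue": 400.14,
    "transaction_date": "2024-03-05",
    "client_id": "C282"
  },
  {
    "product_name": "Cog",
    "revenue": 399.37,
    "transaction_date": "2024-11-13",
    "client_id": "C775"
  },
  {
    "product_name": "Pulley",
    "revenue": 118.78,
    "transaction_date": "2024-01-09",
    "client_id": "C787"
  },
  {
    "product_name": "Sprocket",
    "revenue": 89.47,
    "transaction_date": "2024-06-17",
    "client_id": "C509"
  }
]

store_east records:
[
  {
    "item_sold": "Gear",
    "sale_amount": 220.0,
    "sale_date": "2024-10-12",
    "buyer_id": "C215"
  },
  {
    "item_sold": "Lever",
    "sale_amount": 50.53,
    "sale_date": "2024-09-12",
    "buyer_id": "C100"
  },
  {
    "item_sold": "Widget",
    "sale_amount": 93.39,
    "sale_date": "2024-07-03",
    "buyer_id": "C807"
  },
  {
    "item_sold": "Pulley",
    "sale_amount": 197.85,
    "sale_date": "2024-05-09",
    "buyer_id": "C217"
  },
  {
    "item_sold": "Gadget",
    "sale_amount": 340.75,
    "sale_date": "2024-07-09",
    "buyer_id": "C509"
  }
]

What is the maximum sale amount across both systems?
400.14

Reconcile: "revenue" (store_west) = "sale_amount" (store_east) = sale amount

Maximum in store_west: 400.14
Maximum in store_east: 340.75

Overall maximum: max(400.14, 340.75) = 400.14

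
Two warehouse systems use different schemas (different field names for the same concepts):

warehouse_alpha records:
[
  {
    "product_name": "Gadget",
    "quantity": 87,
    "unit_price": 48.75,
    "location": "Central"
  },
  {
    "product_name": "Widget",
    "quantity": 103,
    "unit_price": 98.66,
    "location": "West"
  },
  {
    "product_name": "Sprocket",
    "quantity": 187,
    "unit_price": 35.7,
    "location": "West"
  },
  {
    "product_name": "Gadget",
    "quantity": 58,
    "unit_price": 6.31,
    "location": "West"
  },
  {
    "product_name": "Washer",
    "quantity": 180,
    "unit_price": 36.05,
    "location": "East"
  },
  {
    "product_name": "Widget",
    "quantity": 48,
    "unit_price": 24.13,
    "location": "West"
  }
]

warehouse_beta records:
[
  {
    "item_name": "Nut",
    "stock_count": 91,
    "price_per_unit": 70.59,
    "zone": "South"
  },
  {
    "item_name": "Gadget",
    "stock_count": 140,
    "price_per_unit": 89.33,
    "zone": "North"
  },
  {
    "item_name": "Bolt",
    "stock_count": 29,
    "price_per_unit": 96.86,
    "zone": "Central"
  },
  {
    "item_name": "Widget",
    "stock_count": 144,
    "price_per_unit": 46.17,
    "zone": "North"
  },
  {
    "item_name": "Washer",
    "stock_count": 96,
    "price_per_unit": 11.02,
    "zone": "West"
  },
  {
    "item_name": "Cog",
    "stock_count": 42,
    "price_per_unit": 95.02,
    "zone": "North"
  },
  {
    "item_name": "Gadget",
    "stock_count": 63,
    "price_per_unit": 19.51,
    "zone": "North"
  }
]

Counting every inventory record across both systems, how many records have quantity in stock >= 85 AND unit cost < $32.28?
1

Schema mappings:
- "quantity" (warehouse_alpha) = "stock_count" (warehouse_beta) = quantity
- "unit_price" (warehouse_alpha) = "price_per_unit" (warehouse_beta) = unit cost

Records meeting both conditions in warehouse_alpha: 0
Records meeting both conditions in warehouse_beta: 1

Total: 0 + 1 = 1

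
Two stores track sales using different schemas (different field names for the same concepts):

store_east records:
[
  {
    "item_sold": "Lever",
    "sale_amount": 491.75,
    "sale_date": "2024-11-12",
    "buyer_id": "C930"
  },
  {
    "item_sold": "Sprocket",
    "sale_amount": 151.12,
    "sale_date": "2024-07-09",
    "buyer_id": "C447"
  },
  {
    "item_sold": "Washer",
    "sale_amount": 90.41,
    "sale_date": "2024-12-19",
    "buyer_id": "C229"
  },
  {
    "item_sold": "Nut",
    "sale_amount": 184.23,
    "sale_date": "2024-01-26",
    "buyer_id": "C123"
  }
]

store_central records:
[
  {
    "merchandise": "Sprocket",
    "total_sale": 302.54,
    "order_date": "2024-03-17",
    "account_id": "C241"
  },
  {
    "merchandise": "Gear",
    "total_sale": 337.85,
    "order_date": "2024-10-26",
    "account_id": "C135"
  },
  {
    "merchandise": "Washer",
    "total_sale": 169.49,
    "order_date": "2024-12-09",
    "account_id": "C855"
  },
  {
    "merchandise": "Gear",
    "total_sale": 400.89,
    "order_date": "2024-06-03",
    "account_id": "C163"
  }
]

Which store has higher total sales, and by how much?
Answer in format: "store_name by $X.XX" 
store_central by $293.26

Schema mapping: "sale_amount" (store_east) = "total_sale" (store_central) = sale amount

Total for store_east: 917.51
Total for store_central: 1210.77

Difference: |917.51 - 1210.77| = 293.26
store_central has higher sales by $293.26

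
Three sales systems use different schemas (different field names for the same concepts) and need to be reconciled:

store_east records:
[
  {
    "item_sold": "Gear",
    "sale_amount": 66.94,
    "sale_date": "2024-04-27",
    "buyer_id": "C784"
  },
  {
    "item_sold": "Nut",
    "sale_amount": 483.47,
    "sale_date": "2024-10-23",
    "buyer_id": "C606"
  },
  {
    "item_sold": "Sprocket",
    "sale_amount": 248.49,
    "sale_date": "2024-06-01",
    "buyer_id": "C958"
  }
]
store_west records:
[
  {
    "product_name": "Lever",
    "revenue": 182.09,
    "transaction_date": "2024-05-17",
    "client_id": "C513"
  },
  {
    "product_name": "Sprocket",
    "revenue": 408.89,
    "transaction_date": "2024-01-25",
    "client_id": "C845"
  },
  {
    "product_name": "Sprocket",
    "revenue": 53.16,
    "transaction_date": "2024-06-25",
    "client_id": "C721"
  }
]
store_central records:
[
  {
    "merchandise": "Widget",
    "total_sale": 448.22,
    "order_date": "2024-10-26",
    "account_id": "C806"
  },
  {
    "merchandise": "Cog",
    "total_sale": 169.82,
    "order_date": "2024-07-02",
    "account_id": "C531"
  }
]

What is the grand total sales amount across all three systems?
2061.08

Schema reconciliation - all amount fields map to sale amount:

store_east (sale_amount): 798.9
store_west (revenue): 644.14
store_central (total_sale): 618.04

Grand total: 2061.08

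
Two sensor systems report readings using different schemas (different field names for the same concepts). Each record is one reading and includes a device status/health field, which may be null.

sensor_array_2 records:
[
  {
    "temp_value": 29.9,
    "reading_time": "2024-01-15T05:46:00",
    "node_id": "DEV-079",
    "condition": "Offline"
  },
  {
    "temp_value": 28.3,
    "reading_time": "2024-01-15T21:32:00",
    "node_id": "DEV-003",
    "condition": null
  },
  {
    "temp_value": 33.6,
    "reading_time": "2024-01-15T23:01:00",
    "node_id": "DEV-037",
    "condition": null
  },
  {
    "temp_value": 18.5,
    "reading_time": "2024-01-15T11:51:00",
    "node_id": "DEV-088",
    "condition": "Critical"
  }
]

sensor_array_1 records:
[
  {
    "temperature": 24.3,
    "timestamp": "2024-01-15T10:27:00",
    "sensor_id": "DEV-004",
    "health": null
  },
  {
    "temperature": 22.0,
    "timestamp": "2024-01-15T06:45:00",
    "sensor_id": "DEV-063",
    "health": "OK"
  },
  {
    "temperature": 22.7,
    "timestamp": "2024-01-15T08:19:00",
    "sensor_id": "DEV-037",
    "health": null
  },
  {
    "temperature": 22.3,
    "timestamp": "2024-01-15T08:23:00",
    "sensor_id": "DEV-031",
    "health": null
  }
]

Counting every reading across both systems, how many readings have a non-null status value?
3

Schema mapping: "condition" (sensor_array_2) = "health" (sensor_array_1) = status

Non-null in sensor_array_2: 2
Non-null in sensor_array_1: 1

Total non-null: 2 + 1 = 3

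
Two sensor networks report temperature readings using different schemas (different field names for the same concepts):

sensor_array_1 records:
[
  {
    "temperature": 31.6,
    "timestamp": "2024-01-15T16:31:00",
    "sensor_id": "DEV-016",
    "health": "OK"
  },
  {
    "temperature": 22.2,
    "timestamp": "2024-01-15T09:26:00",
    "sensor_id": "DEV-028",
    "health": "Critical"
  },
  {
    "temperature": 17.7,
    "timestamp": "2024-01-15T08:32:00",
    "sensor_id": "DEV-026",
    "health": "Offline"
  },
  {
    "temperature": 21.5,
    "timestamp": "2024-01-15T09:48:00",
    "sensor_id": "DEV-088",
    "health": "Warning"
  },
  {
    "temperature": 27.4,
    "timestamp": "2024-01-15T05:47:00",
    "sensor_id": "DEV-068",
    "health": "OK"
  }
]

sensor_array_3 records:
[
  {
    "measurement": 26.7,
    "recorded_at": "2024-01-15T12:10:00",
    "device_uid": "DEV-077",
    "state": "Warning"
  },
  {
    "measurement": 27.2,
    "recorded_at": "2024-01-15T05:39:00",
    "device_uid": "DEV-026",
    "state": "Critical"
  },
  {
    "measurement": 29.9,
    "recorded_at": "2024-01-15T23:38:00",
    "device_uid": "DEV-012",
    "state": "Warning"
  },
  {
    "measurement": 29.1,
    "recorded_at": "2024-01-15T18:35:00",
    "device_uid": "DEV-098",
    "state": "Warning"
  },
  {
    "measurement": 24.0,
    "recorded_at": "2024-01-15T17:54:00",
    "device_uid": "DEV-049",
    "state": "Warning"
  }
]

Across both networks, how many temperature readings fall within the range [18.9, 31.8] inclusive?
9

Schema mapping: "temperature" (sensor_array_1) = "measurement" (sensor_array_3) = temperature

Readings in [18.9, 31.8] from sensor_array_1: 4
Readings in [18.9, 31.8] from sensor_array_3: 5

Total count: 4 + 5 = 9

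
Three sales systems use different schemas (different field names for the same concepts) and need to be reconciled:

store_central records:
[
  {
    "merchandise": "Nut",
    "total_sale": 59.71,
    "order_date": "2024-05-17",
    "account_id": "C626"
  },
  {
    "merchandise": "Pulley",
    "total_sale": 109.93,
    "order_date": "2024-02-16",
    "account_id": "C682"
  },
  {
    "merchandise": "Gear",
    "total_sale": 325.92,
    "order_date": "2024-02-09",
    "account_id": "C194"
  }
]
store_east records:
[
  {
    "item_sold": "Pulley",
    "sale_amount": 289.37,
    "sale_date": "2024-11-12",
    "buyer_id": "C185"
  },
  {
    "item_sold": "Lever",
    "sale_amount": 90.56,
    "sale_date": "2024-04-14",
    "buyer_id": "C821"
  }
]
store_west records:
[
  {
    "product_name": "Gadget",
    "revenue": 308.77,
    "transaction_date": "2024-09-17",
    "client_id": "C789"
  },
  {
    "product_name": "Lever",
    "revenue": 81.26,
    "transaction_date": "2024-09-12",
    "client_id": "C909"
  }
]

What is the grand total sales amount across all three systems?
1265.52

Schema reconciliation - all amount fields map to sale amount:

store_central (total_sale): 495.56
store_east (sale_amount): 379.93
store_west (revenue): 390.03

Grand total: 1265.52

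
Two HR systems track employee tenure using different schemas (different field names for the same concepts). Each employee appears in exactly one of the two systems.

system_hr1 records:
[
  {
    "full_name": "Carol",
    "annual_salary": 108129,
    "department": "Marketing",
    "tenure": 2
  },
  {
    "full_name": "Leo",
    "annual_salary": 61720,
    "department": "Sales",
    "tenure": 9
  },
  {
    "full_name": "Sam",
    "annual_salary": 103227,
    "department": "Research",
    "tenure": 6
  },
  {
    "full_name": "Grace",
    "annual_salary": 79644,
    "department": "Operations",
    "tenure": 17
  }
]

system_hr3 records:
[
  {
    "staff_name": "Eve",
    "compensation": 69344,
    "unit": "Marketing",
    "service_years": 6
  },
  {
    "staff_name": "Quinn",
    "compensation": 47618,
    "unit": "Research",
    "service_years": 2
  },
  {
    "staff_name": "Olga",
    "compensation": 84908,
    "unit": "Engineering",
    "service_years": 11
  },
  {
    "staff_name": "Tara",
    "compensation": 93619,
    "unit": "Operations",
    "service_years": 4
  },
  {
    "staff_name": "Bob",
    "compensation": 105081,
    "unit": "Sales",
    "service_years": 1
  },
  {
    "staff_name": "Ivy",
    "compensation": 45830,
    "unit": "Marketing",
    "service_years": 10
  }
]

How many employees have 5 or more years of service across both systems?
6

Reconcile schemas: "tenure" (system_hr1) = "service_years" (system_hr3) = years of service

From system_hr1: 3 employees with >= 5 years
From system_hr3: 3 employees with >= 5 years

Total: 3 + 3 = 6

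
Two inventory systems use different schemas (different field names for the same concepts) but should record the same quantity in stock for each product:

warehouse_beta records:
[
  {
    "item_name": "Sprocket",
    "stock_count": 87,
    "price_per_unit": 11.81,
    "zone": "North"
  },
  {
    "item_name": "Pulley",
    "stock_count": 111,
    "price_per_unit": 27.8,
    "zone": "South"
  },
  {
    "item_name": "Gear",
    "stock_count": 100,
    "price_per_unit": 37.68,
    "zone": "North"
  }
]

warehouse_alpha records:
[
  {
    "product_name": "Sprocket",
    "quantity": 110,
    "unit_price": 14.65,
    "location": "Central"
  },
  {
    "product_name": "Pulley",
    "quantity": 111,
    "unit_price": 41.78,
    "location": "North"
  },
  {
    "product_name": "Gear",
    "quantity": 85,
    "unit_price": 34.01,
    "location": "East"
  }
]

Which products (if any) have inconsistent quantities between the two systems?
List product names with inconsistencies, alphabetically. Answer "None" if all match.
Gear, Sprocket

Schema mappings:
- "item_name" (warehouse_beta) = "product_name" (warehouse_alpha) = product name
- "stock_count" (warehouse_beta) = "quantity" (warehouse_alpha) = quantity

Comparison:
  Sprocket: 87 vs 110 - MISMATCH
  Pulley: 111 vs 111 - MATCH
  Gear: 100 vs 85 - MISMATCH

Products with inconsistencies: Gear, Sprocket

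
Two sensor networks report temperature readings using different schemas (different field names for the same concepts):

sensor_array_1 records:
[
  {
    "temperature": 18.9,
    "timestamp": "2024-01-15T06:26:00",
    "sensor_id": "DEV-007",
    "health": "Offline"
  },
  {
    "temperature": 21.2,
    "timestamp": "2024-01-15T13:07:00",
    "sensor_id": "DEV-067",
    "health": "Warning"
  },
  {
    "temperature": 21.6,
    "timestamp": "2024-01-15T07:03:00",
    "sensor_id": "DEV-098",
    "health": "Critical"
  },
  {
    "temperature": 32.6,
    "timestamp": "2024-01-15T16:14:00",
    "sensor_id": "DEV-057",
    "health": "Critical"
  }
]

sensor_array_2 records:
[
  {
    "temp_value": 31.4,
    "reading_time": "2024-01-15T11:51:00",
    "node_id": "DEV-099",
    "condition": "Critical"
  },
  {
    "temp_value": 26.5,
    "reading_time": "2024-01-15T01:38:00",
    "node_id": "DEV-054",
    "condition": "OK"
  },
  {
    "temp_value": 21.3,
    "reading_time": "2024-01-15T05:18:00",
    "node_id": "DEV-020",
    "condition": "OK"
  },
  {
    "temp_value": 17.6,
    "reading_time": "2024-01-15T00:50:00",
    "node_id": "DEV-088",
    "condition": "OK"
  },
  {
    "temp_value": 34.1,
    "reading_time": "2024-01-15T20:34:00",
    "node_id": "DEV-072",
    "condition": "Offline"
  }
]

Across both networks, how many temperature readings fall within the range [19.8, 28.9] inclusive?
4

Schema mapping: "temperature" (sensor_array_1) = "temp_value" (sensor_array_2) = temperature

Readings in [19.8, 28.9] from sensor_array_1: 2
Readings in [19.8, 28.9] from sensor_array_2: 2

Total count: 2 + 2 = 4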